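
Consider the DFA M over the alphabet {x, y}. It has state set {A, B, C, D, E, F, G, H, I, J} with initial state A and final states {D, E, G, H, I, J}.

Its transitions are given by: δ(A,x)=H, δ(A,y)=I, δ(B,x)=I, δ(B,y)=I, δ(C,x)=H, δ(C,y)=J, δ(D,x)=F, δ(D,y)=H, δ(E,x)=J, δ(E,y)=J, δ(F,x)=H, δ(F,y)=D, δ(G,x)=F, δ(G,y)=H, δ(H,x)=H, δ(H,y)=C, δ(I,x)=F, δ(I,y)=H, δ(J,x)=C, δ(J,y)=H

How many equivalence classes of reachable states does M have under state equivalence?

States {B,E,G} cannot be reached from the start state, so discard them.
P0 = {D,H,I,J} | {A,C,F}.
Split {D,H,I,J} by δ(·,x) → {D,I,J} and {H}.
No further refinement is possible. Final partition (3 blocks): {D,I,J} | {A,C,F} | {H}.

3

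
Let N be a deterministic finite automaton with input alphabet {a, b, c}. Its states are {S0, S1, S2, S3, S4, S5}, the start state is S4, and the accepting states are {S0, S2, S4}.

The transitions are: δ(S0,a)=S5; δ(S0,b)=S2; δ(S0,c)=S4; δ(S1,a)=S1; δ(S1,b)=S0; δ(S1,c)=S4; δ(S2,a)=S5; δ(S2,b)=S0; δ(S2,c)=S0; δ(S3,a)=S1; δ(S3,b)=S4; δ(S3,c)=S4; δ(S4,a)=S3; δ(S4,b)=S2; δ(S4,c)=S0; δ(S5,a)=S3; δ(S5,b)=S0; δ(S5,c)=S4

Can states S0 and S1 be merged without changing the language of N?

Every state is reachable, so we keep all 6.
Start with accepting vs non-accepting: {S0,S2,S4} | {S1,S3,S5}.
No further refinement is possible. Final partition (2 blocks): {S0,S2,S4} | {S1,S3,S5}.
S0 and S1 end up in different blocks, so they are distinguishable. For instance, the string 'ε' is accepted from only S0.

No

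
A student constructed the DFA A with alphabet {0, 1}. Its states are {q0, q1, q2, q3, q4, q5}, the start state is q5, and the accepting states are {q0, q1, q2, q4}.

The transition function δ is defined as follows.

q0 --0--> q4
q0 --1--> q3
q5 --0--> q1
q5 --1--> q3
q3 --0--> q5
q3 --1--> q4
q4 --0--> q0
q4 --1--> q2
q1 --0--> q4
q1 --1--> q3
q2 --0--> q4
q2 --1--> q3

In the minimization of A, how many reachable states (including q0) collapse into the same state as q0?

3

All states are reachable from the start state.
Start with accepting vs non-accepting: {q0,q1,q2,q4} | {q3,q5}.
Refine {q0,q1,q2,q4} on symbol 1: members go to different blocks, giving {q0,q1,q2} and {q4}.
Refine {q3,q5} on symbol 0: members go to different blocks, giving {q3} and {q5}.
Stable partition: {q0,q1,q2} | {q3} | {q4} | {q5} — 4 equivalence classes.
The equivalence class containing q0 is {q0,q1,q2}, of size 3.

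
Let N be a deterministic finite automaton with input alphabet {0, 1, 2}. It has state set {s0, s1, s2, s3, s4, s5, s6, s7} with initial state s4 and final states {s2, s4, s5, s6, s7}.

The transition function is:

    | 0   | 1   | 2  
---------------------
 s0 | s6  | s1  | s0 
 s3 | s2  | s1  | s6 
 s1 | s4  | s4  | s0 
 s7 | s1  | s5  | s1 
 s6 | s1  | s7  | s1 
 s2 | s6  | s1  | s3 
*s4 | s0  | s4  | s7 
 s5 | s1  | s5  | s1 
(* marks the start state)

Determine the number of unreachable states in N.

2

No path from s4 leads to s2, s3; the other 6 states are all reachable.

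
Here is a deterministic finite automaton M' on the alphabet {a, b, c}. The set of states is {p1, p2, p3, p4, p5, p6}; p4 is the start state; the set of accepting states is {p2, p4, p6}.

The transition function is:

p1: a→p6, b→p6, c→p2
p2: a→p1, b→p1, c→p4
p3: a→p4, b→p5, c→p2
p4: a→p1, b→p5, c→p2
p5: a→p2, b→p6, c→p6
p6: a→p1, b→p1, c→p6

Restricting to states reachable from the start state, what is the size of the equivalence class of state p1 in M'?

First remove the unreachable states {p3}; 5 states remain.
Start with accepting vs non-accepting: {p2,p4,p6} | {p1,p5}.
Stable partition: {p2,p4,p6} | {p1,p5} — 2 equivalence classes.
State p1 belongs to the block {p1,p5}, which has 2 states.

2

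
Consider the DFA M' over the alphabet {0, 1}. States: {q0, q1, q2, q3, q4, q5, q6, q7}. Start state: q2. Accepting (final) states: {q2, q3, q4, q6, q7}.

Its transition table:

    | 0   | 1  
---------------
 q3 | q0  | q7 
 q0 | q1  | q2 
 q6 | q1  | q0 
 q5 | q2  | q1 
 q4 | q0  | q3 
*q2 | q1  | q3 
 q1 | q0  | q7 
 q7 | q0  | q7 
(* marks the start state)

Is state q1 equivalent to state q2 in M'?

No

First remove the unreachable states {q4,q5,q6}; 5 states remain.
Start with accepting vs non-accepting: {q2,q3,q7} | {q0,q1}.
The partition is now stable with 2 blocks: {q2,q3,q7} | {q0,q1}.
q1 and q2 end up in different blocks, so they are distinguishable. For instance, the string 'ε' is accepted from only q2.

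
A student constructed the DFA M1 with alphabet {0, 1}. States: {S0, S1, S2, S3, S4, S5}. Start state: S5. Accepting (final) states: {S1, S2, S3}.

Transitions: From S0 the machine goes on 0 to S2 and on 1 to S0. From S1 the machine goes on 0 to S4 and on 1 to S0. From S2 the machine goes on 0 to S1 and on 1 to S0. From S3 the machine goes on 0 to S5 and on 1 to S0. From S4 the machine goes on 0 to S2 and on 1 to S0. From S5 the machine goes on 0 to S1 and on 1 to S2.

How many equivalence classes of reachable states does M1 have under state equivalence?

First remove the unreachable states {S3}; 5 states remain.
Initial partition by acceptance: {S1,S2} | {S0,S4,S5}.
Split {S1,S2} by δ(·,0) → {S1} and {S2}.
Split {S0,S4,S5} by δ(·,0) → {S0,S4} and {S5}.
Stable partition: {S1} | {S0,S4} | {S2} | {S5} — 4 equivalence classes.

4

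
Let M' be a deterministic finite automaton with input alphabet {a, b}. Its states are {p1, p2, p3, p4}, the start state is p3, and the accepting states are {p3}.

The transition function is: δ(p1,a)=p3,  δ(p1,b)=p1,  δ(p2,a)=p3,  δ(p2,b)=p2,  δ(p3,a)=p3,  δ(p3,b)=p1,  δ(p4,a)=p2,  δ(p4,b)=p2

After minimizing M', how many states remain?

Reachable states from the start: {p1,p3}. Unreachable: {p2,p4} — drop them.
P0 = {p3} | {p1}.
The partition is now stable with 2 blocks: {p3} | {p1}.

2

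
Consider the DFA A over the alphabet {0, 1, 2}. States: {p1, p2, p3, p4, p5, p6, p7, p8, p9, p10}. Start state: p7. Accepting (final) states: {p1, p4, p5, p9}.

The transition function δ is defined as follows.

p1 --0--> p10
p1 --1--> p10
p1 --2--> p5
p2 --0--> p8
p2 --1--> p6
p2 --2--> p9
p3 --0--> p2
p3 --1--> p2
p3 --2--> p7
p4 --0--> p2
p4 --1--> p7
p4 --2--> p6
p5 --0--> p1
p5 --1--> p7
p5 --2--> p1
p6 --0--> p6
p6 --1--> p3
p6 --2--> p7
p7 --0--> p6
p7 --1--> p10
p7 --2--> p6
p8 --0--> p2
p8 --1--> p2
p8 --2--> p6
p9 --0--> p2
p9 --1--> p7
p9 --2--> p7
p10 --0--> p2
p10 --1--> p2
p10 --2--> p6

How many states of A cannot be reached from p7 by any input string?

3

BFS from p7 reaches {p2, p3, p6, p7, p8, p9, p10}; the 3 state(s) p1, p4, p5 are never visited.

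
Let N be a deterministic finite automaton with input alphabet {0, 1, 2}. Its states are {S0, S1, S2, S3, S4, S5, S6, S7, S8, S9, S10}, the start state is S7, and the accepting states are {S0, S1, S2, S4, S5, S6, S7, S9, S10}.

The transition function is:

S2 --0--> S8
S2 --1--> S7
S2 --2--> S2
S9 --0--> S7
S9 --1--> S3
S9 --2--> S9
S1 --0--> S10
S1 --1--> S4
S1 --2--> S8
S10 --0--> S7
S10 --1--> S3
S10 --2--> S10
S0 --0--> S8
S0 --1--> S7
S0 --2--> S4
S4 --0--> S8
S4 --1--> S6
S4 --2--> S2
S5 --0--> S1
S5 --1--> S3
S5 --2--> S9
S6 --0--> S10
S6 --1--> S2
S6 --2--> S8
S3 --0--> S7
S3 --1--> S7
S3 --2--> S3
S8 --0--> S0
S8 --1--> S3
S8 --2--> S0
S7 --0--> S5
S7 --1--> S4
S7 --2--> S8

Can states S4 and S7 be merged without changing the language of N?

No

Every state is reachable, so we keep all 11.
Start with accepting vs non-accepting: {S0,S1,S2,S4,S5,S6,S7,S9,S10} | {S3,S8}.
Refine {S0,S1,S2,S4,S5,S6,S7,S9,S10} on symbol 0: members go to different blocks, giving {S1,S5,S6,S7,S9,S10} and {S0,S2,S4}.
On input 1, block {S1,S5,S6,S7,S9,S10} splits into {S1,S6,S7} and {S5,S9,S10}.
On input 0, block {S3,S8} splits into {S3} and {S8}.
Stable partition: {S1,S6,S7} | {S3} | {S0,S2,S4} | {S5,S9,S10} | {S8} — 5 equivalence classes.
S4 and S7 end up in different blocks, so they are distinguishable. For instance, the string '0' is accepted from only S7.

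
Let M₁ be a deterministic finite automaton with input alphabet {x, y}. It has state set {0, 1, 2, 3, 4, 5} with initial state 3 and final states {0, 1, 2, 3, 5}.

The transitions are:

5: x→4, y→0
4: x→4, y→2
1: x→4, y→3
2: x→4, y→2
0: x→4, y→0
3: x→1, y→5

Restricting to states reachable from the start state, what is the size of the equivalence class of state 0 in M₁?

All states are reachable from the start state.
Initial partition by acceptance: {0,1,2,3,5} | {4}.
Refine {0,1,2,3,5} on symbol x: members go to different blocks, giving {0,1,2,5} and {3}.
Refine {0,1,2,5} on symbol y: members go to different blocks, giving {0,2,5} and {1}.
The partition is now stable with 4 blocks: {0,2,5} | {4} | {3} | {1}.
The equivalence class containing 0 is {0,2,5}, of size 3.

3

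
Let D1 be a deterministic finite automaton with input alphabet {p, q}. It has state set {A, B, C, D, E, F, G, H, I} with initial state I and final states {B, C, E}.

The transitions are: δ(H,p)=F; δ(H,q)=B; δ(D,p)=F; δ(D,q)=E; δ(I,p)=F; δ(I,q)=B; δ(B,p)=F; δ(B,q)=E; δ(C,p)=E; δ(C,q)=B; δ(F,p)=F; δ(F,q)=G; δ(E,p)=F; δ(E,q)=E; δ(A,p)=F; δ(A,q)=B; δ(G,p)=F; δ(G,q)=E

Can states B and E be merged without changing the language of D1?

Reachable states from the start: {B,E,F,G,I}. Unreachable: {A,C,D,H} — drop them.
P0 = {B,E} | {F,G,I}.
Refine {F,G,I} on symbol q: members go to different blocks, giving {G,I} and {F}.
No further refinement is possible. Final partition (3 blocks): {B,E} | {G,I} | {F}.
B and E lie in the same block of the stable partition, so they are equivalent — no string distinguishes them.

Yes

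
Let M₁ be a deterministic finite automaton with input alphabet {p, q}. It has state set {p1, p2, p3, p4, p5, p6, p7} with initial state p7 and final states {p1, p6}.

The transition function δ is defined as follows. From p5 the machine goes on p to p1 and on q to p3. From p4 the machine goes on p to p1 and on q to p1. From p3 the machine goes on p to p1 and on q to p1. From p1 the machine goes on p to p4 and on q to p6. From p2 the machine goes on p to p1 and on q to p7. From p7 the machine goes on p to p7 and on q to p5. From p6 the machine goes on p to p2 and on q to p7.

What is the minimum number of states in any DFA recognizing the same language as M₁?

Every state is reachable, so we keep all 7.
P0 = {p1,p6} | {p2,p3,p4,p5,p7}.
Split {p1,p6} by δ(·,q) → {p1} and {p6}.
Refine {p2,p3,p4,p5,p7} on symbol p: members go to different blocks, giving {p2,p3,p4,p5} and {p7}.
Refine {p2,p3,p4,p5} on symbol q: members go to different blocks, giving {p3,p4} and {p2} and {p5}.
Stable partition: {p1} | {p3,p4} | {p6} | {p7} | {p2} | {p5} — 6 equivalence classes.

6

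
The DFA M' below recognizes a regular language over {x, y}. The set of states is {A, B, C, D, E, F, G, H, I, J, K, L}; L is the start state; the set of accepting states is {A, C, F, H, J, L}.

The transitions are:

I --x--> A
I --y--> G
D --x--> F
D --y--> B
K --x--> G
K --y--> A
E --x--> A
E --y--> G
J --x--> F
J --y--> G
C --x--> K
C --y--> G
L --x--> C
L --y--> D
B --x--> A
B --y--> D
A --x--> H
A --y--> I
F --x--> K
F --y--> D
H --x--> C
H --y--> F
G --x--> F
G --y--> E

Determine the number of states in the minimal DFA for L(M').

States {J} cannot be reached from the start state, so discard them.
Start with accepting vs non-accepting: {A,C,F,H,L} | {B,D,E,G,I,K}.
On input x, block {A,C,F,H,L} splits into {A,H,L} and {C,F}.
On input x, block {A,H,L} splits into {H,L} and {A}.
Split {H,L} by δ(·,y) → {H} and {L}.
Refine {B,D,E,G,I,K} on symbol x: members go to different blocks, giving {B,E,I} and {D,G} and {K}.
No further refinement is possible. Final partition (7 blocks): {H} | {B,E,I} | {C,F} | {A} | {L} | {D,G} | {K}.

7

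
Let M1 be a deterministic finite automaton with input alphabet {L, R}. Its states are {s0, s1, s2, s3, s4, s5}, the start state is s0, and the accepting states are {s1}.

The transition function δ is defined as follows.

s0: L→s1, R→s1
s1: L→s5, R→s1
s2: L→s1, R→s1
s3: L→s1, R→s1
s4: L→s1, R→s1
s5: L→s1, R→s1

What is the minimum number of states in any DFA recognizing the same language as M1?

First remove the unreachable states {s2,s3,s4}; 3 states remain.
Start with accepting vs non-accepting: {s1} | {s0,s5}.
No further refinement is possible. Final partition (2 blocks): {s1} | {s0,s5}.

2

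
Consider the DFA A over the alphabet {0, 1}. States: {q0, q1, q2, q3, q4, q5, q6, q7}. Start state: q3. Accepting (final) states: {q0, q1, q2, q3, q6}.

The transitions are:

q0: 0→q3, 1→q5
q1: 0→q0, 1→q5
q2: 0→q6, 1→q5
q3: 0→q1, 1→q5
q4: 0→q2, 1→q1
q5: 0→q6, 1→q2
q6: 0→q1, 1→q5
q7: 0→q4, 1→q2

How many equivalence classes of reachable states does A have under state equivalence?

Reachable states from the start: {q0,q1,q2,q3,q5,q6}. Unreachable: {q4,q7} — drop them.
P0 = {q0,q1,q2,q3,q6} | {q5}.
No further refinement is possible. Final partition (2 blocks): {q0,q1,q2,q3,q6} | {q5}.

2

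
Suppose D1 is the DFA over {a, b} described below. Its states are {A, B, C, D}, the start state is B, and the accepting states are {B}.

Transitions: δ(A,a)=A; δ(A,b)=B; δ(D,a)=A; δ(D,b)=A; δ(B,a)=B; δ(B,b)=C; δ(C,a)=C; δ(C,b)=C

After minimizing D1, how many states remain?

Reachable states from the start: {B,C}. Unreachable: {A,D} — drop them.
Start with accepting vs non-accepting: {B} | {C}.
Stable partition: {B} | {C} — 2 equivalence classes.

2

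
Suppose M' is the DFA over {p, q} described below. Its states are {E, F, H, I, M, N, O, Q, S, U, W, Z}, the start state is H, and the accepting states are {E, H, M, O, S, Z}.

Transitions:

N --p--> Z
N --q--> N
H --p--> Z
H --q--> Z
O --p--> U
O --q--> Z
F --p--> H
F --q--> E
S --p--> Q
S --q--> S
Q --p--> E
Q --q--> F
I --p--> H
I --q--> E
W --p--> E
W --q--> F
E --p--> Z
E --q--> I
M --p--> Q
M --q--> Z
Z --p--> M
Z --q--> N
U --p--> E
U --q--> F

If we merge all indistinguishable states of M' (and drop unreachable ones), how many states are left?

First remove the unreachable states {O,S,U,W}; 8 states remain.
Initial partition by acceptance: {E,H,M,Z} | {F,I,N,Q}.
Split {E,H,M,Z} by δ(·,p) → {E,H,Z} and {M}.
Split {E,H,Z} by δ(·,p) → {E,H} and {Z}.
On input q, block {E,H} splits into {E} and {H}.
On input p, block {F,I,N,Q} splits into {F,I} and {Q} and {N}.
The partition is now stable with 7 blocks: {E} | {F,I} | {M} | {Z} | {H} | {Q} | {N}.

7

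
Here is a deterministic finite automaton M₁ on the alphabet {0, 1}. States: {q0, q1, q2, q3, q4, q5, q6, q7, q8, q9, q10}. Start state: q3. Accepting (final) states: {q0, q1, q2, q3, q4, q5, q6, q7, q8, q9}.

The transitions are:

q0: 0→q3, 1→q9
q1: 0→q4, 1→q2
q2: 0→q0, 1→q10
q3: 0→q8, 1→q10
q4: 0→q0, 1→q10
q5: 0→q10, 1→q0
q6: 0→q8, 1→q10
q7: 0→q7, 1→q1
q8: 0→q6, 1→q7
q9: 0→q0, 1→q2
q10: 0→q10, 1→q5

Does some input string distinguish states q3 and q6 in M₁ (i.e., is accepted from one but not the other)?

No

Every state is reachable, so we keep all 11.
Start with accepting vs non-accepting: {q0,q1,q2,q3,q4,q5,q6,q7,q8,q9} | {q10}.
Split {q0,q1,q2,q3,q4,q5,q6,q7,q8,q9} by δ(·,0) → {q0,q1,q2,q3,q4,q6,q7,q8,q9} and {q5}.
Split {q0,q1,q2,q3,q4,q6,q7,q8,q9} by δ(·,1) → {q0,q1,q7,q8,q9} and {q2,q3,q4,q6}.
Refine {q0,q1,q7,q8,q9} on symbol 0: members go to different blocks, giving {q0,q1,q8} and {q7,q9}.
Split {q0,q1,q8} by δ(·,1) → {q0,q8} and {q1}.
Refine {q7,q9} on symbol 0: members go to different blocks, giving {q7} and {q9}.
On input 1, block {q0,q8} splits into {q0} and {q8}.
Split {q2,q3,q4,q6} by δ(·,0) → {q2,q4} and {q3,q6}.
The partition is now stable with 9 blocks: {q0} | {q10} | {q5} | {q2,q4} | {q7} | {q1} | {q9} | {q8} | {q3,q6}.
q3 and q6 lie in the same block of the stable partition, so they are equivalent — no string distinguishes them.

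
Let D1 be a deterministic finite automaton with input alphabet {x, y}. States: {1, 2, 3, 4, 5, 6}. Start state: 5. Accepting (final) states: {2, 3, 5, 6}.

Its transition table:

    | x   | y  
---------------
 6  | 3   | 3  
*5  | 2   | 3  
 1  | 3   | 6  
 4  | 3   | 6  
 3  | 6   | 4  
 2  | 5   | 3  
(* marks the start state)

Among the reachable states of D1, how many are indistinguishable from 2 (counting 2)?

First remove the unreachable states {1}; 5 states remain.
Start with accepting vs non-accepting: {2,3,5,6} | {4}.
Split {2,3,5,6} by δ(·,y) → {2,5,6} and {3}.
Refine {2,5,6} on symbol x: members go to different blocks, giving {2,5} and {6}.
Stable partition: {2,5} | {4} | {3} | {6} — 4 equivalence classes.
The equivalence class containing 2 is {2,5}, of size 2.

2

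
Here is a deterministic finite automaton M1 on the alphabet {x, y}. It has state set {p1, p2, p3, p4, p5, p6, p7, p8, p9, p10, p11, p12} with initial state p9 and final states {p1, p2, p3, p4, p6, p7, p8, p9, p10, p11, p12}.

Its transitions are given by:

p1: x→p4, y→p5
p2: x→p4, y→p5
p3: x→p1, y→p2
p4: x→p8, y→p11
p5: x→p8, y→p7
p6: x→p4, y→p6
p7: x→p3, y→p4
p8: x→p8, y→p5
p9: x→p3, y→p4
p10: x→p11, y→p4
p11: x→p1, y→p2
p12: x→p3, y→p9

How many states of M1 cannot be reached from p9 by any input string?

BFS from p9 reaches {p1, p2, p3, p4, p5, p7, p8, p9, p11}; the 3 state(s) p6, p10, p12 are never visited.

3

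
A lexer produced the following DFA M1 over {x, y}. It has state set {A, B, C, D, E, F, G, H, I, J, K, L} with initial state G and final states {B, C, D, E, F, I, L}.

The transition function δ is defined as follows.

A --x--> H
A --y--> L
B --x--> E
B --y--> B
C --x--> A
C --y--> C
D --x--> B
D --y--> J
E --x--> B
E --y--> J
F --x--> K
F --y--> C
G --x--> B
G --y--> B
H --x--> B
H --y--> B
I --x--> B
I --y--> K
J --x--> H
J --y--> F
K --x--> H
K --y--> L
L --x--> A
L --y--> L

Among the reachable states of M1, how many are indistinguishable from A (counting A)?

3

Reachable states from the start: {A,B,C,E,F,G,H,J,K,L}. Unreachable: {D,I} — drop them.
P0 = {B,C,E,F,L} | {A,G,H,J,K}.
Refine {B,C,E,F,L} on symbol x: members go to different blocks, giving {C,F,L} and {B,E}.
Split {A,G,H,J,K} by δ(·,x) → {A,J,K} and {G,H}.
Refine {B,E} on symbol y: members go to different blocks, giving {B} and {E}.
The partition is now stable with 5 blocks: {C,F,L} | {A,J,K} | {B} | {G,H} | {E}.
State A belongs to the block {A,J,K}, which has 3 states.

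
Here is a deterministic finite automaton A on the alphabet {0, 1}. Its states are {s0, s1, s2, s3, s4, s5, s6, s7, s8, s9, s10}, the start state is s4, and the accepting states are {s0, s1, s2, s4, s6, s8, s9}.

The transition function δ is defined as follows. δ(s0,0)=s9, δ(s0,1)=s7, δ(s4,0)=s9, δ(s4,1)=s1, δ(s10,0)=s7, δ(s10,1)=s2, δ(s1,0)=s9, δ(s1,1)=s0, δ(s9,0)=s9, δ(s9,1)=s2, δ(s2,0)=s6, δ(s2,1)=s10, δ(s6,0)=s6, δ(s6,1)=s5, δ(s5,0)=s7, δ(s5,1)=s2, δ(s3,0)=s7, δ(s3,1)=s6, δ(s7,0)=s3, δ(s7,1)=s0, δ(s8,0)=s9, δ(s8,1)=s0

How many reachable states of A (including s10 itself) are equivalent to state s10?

First remove the unreachable states {s8}; 10 states remain.
Initial partition by acceptance: {s0,s1,s2,s4,s6,s9} | {s3,s5,s7,s10}.
On input 1, block {s0,s1,s2,s4,s6,s9} splits into {s0,s2,s6} and {s1,s4,s9}.
Split {s0,s2,s6} by δ(·,0) → {s2,s6} and {s0}.
Refine {s3,s5,s7,s10} on symbol 1: members go to different blocks, giving {s3,s5,s10} and {s7}.
Split {s1,s4,s9} by δ(·,1) → {s1} and {s4} and {s9}.
No further refinement is possible. Final partition (7 blocks): {s2,s6} | {s3,s5,s10} | {s1} | {s0} | {s7} | {s4} | {s9}.
State s10 belongs to the block {s3,s5,s10}, which has 3 states.

3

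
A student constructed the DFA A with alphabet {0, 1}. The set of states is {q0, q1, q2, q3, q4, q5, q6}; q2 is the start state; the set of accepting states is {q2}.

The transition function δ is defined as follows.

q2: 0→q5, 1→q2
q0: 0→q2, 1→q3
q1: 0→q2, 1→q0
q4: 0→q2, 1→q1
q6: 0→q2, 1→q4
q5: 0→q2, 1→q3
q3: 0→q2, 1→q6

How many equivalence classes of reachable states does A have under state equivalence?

All states are reachable from the start state.
Start with accepting vs non-accepting: {q2} | {q0,q1,q3,q4,q5,q6}.
The partition is now stable with 2 blocks: {q2} | {q0,q1,q3,q4,q5,q6}.

2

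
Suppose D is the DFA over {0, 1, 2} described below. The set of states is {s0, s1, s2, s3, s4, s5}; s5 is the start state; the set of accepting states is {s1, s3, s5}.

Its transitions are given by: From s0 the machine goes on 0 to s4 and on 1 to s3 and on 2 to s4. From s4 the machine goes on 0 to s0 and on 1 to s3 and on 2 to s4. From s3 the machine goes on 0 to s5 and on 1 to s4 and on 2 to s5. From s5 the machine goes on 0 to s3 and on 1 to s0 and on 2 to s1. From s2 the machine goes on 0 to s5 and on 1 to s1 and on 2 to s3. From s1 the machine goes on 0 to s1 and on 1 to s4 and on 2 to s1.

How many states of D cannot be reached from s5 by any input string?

1

No path from s5 leads to s2; the other 5 states are all reachable.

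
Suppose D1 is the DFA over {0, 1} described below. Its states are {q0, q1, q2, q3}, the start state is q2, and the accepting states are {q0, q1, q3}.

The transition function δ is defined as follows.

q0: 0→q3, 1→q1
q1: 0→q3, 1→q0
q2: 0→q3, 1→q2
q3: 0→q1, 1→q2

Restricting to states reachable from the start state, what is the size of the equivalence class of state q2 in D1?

Start with accepting vs non-accepting: {q0,q1,q3} | {q2}.
On input 1, block {q0,q1,q3} splits into {q0,q1} and {q3}.
The partition is now stable with 3 blocks: {q0,q1} | {q2} | {q3}.
The equivalence class containing q2 is {q2}, of size 1.

1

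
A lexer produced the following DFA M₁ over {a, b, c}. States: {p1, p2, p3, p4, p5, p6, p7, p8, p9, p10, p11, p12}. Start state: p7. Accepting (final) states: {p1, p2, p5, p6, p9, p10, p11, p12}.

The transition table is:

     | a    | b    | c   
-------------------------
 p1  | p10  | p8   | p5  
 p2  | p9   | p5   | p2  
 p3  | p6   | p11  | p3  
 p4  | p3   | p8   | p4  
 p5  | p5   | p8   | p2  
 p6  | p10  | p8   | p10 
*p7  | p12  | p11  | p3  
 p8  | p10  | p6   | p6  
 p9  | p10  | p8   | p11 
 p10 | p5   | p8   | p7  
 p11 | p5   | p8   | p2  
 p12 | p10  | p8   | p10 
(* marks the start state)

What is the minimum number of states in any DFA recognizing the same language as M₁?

States {p1,p4} cannot be reached from the start state, so discard them.
P0 = {p2,p5,p6,p9,p10,p11,p12} | {p3,p7,p8}.
Refine {p2,p5,p6,p9,p10,p11,p12} on symbol b: members go to different blocks, giving {p5,p6,p9,p10,p11,p12} and {p2}.
On input c, block {p5,p6,p9,p10,p11,p12} splits into {p6,p9,p12} and {p5,p11} and {p10}.
Split {p6,p9,p12} by δ(·,c) → {p6,p12} and {p9}.
Split {p3,p7,p8} by δ(·,a) → {p3,p7} and {p8}.
Stable partition: {p6,p12} | {p3,p7} | {p2} | {p5,p11} | {p10} | {p9} | {p8} — 7 equivalence classes.

7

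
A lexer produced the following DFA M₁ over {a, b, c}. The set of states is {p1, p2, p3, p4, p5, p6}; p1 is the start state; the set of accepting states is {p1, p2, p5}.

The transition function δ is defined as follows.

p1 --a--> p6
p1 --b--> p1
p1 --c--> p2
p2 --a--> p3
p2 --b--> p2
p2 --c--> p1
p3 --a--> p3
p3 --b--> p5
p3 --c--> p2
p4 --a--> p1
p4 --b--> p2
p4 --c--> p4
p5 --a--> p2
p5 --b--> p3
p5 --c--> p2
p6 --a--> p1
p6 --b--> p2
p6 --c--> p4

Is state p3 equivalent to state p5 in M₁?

All states are reachable from the start state.
Initial partition by acceptance: {p1,p2,p5} | {p3,p4,p6}.
Refine {p1,p2,p5} on symbol a: members go to different blocks, giving {p1,p2} and {p5}.
On input a, block {p3,p4,p6} splits into {p4,p6} and {p3}.
Split {p1,p2} by δ(·,a) → {p1} and {p2}.
No further refinement is possible. Final partition (5 blocks): {p1} | {p4,p6} | {p5} | {p3} | {p2}.
p3 and p5 end up in different blocks, so they are distinguishable. For instance, the string 'ε' is accepted from only p5.

No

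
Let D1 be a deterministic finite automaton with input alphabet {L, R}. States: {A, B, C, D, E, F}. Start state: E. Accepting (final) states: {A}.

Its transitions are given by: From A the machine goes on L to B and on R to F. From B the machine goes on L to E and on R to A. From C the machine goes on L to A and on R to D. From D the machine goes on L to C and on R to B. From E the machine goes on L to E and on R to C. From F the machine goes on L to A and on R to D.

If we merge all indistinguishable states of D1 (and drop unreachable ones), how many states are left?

5

All states are reachable from the start state.
Start with accepting vs non-accepting: {A} | {B,C,D,E,F}.
On input L, block {B,C,D,E,F} splits into {B,D,E} and {C,F}.
Split {B,D,E} by δ(·,L) → {B,E} and {D}.
On input R, block {B,E} splits into {B} and {E}.
Stable partition: {A} | {B} | {C,F} | {D} | {E} — 5 equivalence classes.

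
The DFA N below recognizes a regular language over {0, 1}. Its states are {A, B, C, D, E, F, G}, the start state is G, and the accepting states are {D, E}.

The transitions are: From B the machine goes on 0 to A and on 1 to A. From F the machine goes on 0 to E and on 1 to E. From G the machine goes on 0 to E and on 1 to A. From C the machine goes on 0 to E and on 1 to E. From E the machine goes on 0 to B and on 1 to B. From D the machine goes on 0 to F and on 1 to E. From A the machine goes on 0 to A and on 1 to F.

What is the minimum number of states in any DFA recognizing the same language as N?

First remove the unreachable states {C,D}; 5 states remain.
P0 = {E} | {A,B,F,G}.
On input 0, block {A,B,F,G} splits into {A,B} and {F,G}.
On input 1, block {A,B} splits into {A} and {B}.
Refine {F,G} on symbol 1: members go to different blocks, giving {F} and {G}.
The partition is now stable with 5 blocks: {E} | {A} | {F} | {B} | {G}.

5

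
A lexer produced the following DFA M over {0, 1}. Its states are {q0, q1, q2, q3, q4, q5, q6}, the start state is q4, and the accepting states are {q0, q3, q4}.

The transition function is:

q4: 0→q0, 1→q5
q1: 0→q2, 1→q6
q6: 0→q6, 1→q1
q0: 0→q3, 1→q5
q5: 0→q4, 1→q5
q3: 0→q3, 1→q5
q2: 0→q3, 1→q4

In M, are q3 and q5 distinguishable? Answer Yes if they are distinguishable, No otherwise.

States {q1,q2,q6} cannot be reached from the start state, so discard them.
P0 = {q0,q3,q4} | {q5}.
The partition is now stable with 2 blocks: {q0,q3,q4} | {q5}.
q3 and q5 end up in different blocks, so they are distinguishable. For instance, the string 'ε' is accepted from only q3.

Yes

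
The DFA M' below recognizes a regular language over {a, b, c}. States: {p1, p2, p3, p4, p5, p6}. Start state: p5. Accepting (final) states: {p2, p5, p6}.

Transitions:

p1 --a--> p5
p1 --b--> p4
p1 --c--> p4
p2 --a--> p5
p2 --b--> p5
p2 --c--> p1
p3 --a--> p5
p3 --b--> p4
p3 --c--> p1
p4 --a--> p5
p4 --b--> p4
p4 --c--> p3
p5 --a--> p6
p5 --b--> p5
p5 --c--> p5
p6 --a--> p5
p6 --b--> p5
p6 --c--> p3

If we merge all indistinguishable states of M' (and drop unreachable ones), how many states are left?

3

Reachable states from the start: {p1,p3,p4,p5,p6}. Unreachable: {p2} — drop them.
Start with accepting vs non-accepting: {p5,p6} | {p1,p3,p4}.
Refine {p5,p6} on symbol c: members go to different blocks, giving {p5} and {p6}.
The partition is now stable with 3 blocks: {p5} | {p1,p3,p4} | {p6}.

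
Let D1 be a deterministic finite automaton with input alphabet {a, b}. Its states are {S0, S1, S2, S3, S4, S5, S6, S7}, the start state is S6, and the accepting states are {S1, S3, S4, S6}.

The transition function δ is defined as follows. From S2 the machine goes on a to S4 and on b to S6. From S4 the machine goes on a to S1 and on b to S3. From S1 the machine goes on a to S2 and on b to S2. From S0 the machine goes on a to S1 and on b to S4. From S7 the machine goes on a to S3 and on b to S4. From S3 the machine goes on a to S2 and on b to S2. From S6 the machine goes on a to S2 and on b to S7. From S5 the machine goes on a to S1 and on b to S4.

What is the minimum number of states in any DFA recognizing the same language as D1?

First remove the unreachable states {S0,S5}; 6 states remain.
P0 = {S1,S3,S4,S6} | {S2,S7}.
On input a, block {S1,S3,S4,S6} splits into {S1,S3,S6} and {S4}.
Split {S2,S7} by δ(·,a) → {S2} and {S7}.
Split {S1,S3,S6} by δ(·,b) → {S1,S3} and {S6}.
Stable partition: {S1,S3} | {S2} | {S4} | {S7} | {S6} — 5 equivalence classes.

5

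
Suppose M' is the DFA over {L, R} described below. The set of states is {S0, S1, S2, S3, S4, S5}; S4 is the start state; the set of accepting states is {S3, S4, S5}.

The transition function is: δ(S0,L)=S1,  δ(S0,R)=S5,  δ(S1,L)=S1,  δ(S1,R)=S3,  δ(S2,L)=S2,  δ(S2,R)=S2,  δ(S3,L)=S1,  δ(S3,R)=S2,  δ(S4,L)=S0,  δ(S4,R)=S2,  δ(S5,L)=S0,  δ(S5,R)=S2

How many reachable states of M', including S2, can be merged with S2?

1

All states are reachable from the start state.
Initial partition by acceptance: {S3,S4,S5} | {S0,S1,S2}.
Split {S0,S1,S2} by δ(·,R) → {S0,S1} and {S2}.
The partition is now stable with 3 blocks: {S3,S4,S5} | {S0,S1} | {S2}.
State S2 belongs to the block {S2}, which has 1 states.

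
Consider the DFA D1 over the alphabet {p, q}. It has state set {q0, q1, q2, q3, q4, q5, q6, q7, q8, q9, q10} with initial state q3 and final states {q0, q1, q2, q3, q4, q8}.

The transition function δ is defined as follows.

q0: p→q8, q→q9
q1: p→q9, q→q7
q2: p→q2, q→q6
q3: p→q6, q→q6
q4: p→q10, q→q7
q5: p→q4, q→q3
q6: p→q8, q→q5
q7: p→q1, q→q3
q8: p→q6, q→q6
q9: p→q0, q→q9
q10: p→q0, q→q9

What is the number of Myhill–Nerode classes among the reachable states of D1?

6

States {q2} cannot be reached from the start state, so discard them.
Start with accepting vs non-accepting: {q0,q1,q3,q4,q8} | {q5,q6,q7,q9,q10}.
Refine {q0,q1,q3,q4,q8} on symbol p: members go to different blocks, giving {q1,q3,q4,q8} and {q0}.
Split {q5,q6,q7,q9,q10} by δ(·,p) → {q5,q6,q7} and {q9,q10}.
On input p, block {q1,q3,q4,q8} splits into {q1,q4} and {q3,q8}.
Split {q5,q6,q7} by δ(·,p) → {q5,q7} and {q6}.
The partition is now stable with 6 blocks: {q1,q4} | {q5,q7} | {q0} | {q9,q10} | {q3,q8} | {q6}.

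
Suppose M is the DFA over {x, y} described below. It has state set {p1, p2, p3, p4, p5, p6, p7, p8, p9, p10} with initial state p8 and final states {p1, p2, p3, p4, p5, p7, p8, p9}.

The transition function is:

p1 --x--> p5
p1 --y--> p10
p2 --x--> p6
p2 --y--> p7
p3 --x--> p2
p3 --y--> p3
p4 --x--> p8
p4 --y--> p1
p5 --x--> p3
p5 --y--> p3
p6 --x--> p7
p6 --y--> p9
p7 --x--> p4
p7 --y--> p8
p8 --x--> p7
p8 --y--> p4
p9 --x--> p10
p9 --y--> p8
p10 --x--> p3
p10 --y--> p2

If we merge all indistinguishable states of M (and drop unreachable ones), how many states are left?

10

P0 = {p1,p2,p3,p4,p5,p7,p8,p9} | {p6,p10}.
Refine {p1,p2,p3,p4,p5,p7,p8,p9} on symbol x: members go to different blocks, giving {p1,p3,p4,p5,p7,p8} and {p2,p9}.
Split {p1,p3,p4,p5,p7,p8} by δ(·,x) → {p1,p4,p5,p7,p8} and {p3}.
On input x, block {p1,p4,p5,p7,p8} splits into {p1,p4,p7,p8} and {p5}.
Split {p1,p4,p7,p8} by δ(·,x) → {p4,p7,p8} and {p1}.
Refine {p4,p7,p8} on symbol y: members go to different blocks, giving {p7,p8} and {p4}.
On input x, block {p7,p8} splits into {p7} and {p8}.
Split {p6,p10} by δ(·,x) → {p6} and {p10}.
On input x, block {p2,p9} splits into {p2} and {p9}.
No further refinement is possible. Final partition (10 blocks): {p7} | {p6} | {p2} | {p3} | {p5} | {p1} | {p4} | {p8} | {p10} | {p9}.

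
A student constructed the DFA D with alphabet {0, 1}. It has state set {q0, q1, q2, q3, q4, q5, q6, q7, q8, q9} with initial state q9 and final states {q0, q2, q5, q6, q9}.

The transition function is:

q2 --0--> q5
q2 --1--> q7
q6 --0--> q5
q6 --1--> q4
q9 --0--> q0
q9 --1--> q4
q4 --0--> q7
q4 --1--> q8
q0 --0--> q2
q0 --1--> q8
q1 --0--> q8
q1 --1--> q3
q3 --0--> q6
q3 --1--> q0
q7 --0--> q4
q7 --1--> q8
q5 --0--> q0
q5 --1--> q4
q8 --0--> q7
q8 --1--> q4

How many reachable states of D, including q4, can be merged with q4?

3

Reachable states from the start: {q0,q2,q4,q5,q7,q8,q9}. Unreachable: {q1,q3,q6} — drop them.
Initial partition by acceptance: {q0,q2,q5,q9} | {q4,q7,q8}.
No further refinement is possible. Final partition (2 blocks): {q0,q2,q5,q9} | {q4,q7,q8}.
The equivalence class containing q4 is {q4,q7,q8}, of size 3.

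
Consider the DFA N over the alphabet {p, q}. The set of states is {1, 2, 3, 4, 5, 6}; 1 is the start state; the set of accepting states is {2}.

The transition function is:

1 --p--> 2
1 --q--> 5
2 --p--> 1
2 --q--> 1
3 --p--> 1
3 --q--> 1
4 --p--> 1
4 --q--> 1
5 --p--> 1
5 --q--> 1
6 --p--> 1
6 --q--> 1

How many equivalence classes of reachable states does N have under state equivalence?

States {3,4,6} cannot be reached from the start state, so discard them.
Initial partition by acceptance: {2} | {1,5}.
Refine {1,5} on symbol p: members go to different blocks, giving {1} and {5}.
The partition is now stable with 3 blocks: {2} | {1} | {5}.

3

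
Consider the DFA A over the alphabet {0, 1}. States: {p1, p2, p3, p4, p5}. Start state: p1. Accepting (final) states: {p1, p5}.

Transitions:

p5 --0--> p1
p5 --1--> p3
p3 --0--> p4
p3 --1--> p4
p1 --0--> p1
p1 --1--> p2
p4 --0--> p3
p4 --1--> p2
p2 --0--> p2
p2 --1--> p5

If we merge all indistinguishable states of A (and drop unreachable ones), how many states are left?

Initial partition by acceptance: {p1,p5} | {p2,p3,p4}.
On input 1, block {p2,p3,p4} splits into {p3,p4} and {p2}.
On input 1, block {p1,p5} splits into {p1} and {p5}.
Refine {p3,p4} on symbol 1: members go to different blocks, giving {p3} and {p4}.
Stable partition: {p1} | {p3} | {p2} | {p5} | {p4} — 5 equivalence classes.

5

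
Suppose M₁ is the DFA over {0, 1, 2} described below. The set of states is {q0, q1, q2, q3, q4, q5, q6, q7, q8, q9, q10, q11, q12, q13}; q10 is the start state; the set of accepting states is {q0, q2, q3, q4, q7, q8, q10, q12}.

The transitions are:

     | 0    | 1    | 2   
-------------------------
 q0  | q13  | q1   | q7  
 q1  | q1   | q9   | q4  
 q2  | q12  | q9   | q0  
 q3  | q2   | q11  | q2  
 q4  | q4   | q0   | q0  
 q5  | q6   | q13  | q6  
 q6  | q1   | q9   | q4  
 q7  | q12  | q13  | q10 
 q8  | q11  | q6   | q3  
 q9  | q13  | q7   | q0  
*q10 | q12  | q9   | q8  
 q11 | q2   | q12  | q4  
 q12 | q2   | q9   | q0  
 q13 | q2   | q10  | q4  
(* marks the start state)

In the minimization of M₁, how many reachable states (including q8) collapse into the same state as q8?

2

States {q5} cannot be reached from the start state, so discard them.
Start with accepting vs non-accepting: {q0,q2,q3,q4,q7,q8,q10,q12} | {q1,q6,q9,q11,q13}.
Split {q0,q2,q3,q4,q7,q8,q10,q12} by δ(·,0) → {q2,q3,q4,q7,q10,q12} and {q0,q8}.
Split {q2,q3,q4,q7,q10,q12} by δ(·,1) → {q2,q3,q7,q10,q12} and {q4}.
Refine {q2,q3,q7,q10,q12} on symbol 2: members go to different blocks, giving {q2,q10,q12} and {q3,q7}.
Refine {q1,q6,q9,q11,q13} on symbol 0: members go to different blocks, giving {q1,q6,q9} and {q11,q13}.
Split {q1,q6,q9} by δ(·,0) → {q1,q6} and {q9}.
The partition is now stable with 7 blocks: {q2,q10,q12} | {q1,q6} | {q0,q8} | {q4} | {q3,q7} | {q11,q13} | {q9}.
The equivalence class containing q8 is {q0,q8}, of size 2.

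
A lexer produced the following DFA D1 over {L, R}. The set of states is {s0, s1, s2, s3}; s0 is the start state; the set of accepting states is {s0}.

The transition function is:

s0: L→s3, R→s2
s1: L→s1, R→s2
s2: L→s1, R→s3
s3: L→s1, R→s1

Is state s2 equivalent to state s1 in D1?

Every state is reachable, so we keep all 4.
P0 = {s0} | {s1,s2,s3}.
The partition is now stable with 2 blocks: {s0} | {s1,s2,s3}.
s2 and s1 lie in the same block of the stable partition, so they are equivalent — no string distinguishes them.

Yes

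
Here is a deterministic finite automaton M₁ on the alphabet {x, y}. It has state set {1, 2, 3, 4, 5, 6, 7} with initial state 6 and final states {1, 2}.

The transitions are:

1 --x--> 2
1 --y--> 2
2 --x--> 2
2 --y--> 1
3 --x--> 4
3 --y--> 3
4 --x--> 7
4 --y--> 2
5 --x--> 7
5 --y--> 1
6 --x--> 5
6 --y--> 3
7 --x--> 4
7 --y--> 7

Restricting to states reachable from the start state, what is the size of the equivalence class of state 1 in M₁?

P0 = {1,2} | {3,4,5,6,7}.
Refine {3,4,5,6,7} on symbol y: members go to different blocks, giving {3,6,7} and {4,5}.
No further refinement is possible. Final partition (3 blocks): {1,2} | {3,6,7} | {4,5}.
The equivalence class containing 1 is {1,2}, of size 2.

2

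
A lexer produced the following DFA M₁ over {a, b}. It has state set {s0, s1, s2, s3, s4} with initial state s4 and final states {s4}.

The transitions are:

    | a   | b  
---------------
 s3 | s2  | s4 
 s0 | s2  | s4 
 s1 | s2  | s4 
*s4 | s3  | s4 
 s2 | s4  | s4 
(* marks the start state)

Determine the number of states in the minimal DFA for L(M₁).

Reachable states from the start: {s2,s3,s4}. Unreachable: {s0,s1} — drop them.
Start with accepting vs non-accepting: {s4} | {s2,s3}.
Split {s2,s3} by δ(·,a) → {s2} and {s3}.
The partition is now stable with 3 blocks: {s4} | {s2} | {s3}.

3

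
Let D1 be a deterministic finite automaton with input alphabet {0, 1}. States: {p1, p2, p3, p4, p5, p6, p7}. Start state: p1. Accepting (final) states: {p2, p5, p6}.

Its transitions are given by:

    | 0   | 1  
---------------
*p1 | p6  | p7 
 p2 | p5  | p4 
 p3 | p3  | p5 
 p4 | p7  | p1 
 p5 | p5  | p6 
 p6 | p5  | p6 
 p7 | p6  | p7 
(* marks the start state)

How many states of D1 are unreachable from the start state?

BFS from p1 reaches {p1, p5, p6, p7}; the 3 state(s) p2, p3, p4 are never visited.

3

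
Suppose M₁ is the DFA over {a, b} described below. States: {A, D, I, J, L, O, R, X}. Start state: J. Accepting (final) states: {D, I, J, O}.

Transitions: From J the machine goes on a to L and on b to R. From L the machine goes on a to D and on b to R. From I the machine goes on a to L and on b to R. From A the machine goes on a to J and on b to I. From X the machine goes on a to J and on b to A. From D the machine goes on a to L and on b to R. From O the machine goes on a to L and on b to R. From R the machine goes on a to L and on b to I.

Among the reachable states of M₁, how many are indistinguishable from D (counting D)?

3

First remove the unreachable states {A,O,X}; 5 states remain.
Start with accepting vs non-accepting: {D,I,J} | {L,R}.
Refine {L,R} on symbol a: members go to different blocks, giving {L} and {R}.
No further refinement is possible. Final partition (3 blocks): {D,I,J} | {L} | {R}.
The equivalence class containing D is {D,I,J}, of size 3.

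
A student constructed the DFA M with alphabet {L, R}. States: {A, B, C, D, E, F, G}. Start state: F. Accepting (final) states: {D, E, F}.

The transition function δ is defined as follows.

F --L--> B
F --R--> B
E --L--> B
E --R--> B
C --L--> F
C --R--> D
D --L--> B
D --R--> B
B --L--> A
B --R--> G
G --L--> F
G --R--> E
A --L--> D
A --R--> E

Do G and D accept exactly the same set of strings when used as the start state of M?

No

First remove the unreachable states {C}; 6 states remain.
Start with accepting vs non-accepting: {D,E,F} | {A,B,G}.
On input L, block {A,B,G} splits into {A,G} and {B}.
Stable partition: {D,E,F} | {A,G} | {B} — 3 equivalence classes.
G and D end up in different blocks, so they are distinguishable. For instance, the string 'ε' is accepted from only D.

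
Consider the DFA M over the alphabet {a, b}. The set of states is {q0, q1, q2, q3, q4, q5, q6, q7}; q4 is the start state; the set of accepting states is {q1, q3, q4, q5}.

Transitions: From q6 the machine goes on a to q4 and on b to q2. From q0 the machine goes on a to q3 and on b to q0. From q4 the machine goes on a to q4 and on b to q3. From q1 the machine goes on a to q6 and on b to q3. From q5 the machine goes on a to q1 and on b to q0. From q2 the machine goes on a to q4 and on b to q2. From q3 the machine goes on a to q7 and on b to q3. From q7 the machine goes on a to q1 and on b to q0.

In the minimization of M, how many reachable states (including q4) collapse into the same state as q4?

First remove the unreachable states {q5}; 7 states remain.
Initial partition by acceptance: {q1,q3,q4} | {q0,q2,q6,q7}.
On input a, block {q1,q3,q4} splits into {q1,q3} and {q4}.
On input a, block {q0,q2,q6,q7} splits into {q0,q7} and {q2,q6}.
Split {q1,q3} by δ(·,a) → {q1} and {q3}.
Refine {q0,q7} on symbol a: members go to different blocks, giving {q0} and {q7}.
Stable partition: {q1} | {q0} | {q4} | {q2,q6} | {q3} | {q7} — 6 equivalence classes.
State q4 belongs to the block {q4}, which has 1 states.

1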